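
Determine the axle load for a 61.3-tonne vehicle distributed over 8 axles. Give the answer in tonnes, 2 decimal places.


Load per axle = total weight / number of axles
Load = 61.3 / 8
Load = 7.66 tonnes

7.66


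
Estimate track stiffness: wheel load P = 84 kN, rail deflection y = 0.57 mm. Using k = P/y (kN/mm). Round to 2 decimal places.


Track stiffness k = P / y
k = 84 / 0.57
k = 147.37 kN/mm

147.37


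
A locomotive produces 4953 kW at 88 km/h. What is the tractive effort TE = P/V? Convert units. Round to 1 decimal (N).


Convert: P = 4953 kW = 4953000 W
V = 88 / 3.6 = 24.4444 m/s
TE = 4953000 / 24.4444
TE = 202622.7 N

202622.7


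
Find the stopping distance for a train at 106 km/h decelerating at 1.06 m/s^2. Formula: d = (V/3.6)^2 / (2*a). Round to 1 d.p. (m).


Convert speed: V = 106 / 3.6 = 29.4444 m/s
V^2 = 866.9753
d = 866.9753 / (2 * 1.06)
d = 866.9753 / 2.12
d = 409.0 m

409.0


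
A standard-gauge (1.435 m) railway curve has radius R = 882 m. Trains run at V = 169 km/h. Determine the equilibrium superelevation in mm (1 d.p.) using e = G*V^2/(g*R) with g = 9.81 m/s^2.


Convert speed: V = 169 / 3.6 = 46.9444 m/s
Apply formula: e = 1.435 * 46.9444^2 / (9.81 * 882)
e = 1.435 * 2203.7809 / 8652.42
e = 0.365496 m = 365.5 mm

365.5


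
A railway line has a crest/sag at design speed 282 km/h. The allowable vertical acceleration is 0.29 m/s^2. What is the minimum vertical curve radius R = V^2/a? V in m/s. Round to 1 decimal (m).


Convert speed: V = 282 / 3.6 = 78.3333 m/s
V^2 = 6136.1111 m^2/s^2
R_v = 6136.1111 / 0.29
R_v = 21159.0 m

21159.0


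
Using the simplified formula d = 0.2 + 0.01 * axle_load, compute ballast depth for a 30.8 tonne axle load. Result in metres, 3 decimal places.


d = 0.2 + 0.01 * 30.8
d = 0.2 + 0.308
d = 0.508 m

0.508


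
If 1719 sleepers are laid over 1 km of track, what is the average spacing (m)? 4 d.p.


Spacing = 1000 m / number of sleepers
Spacing = 1000 / 1719
Spacing = 0.5817 m

0.5817


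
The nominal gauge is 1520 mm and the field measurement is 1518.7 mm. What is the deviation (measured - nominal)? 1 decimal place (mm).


Deviation = measured - nominal
Deviation = 1518.7 - 1520
Deviation = -1.3 mm

-1.3


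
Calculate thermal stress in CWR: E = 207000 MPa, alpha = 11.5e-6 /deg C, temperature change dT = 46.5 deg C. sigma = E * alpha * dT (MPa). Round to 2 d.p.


sigma = E * alpha * dT
sigma = 207000 * 11.5e-6 * 46.5
sigma = 2.3805 * 46.5
sigma = 110.69 MPa

110.69


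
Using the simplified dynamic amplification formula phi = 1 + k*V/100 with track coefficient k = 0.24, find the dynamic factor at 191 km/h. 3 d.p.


phi = 1 + k * V / 100
phi = 1 + 0.24 * 191 / 100
phi = 1 + 0.4584
phi = 1.458

1.458


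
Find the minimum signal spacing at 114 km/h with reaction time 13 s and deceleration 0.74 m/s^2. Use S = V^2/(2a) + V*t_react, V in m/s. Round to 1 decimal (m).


V = 114 / 3.6 = 31.6667 m/s
Braking distance = 31.6667^2 / (2*0.74) = 677.5526 m
Sighting distance = 31.6667 * 13 = 411.6667 m
S = 677.5526 + 411.6667 = 1089.2 m

1089.2


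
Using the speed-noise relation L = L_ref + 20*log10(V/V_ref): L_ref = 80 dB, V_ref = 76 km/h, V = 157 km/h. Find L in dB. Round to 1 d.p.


V/V_ref = 157 / 76 = 2.065789
log10(2.065789) = 0.315086
20 * 0.315086 = 6.3017
L = 80 + 6.3017 = 86.3 dB

86.3


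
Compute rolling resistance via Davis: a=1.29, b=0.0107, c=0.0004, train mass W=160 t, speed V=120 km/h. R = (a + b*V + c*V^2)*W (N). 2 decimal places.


b*V = 0.0107 * 120 = 1.284
c*V^2 = 0.0004 * 14400 = 5.76
R_per_t = 1.29 + 1.284 + 5.76 = 8.334 N/t
R_total = 8.334 * 160 = 1333.44 N

1333.44


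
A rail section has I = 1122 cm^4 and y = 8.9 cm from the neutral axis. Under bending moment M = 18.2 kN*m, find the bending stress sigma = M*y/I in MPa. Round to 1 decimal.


Convert units:
M = 18.2 kN*m = 18200000 N*mm
y = 8.9 cm = 89 mm
I = 1122 cm^4 = 11220000 mm^4
sigma = 18200000 * 89 / 11220000
sigma = 144.4 MPa

144.4


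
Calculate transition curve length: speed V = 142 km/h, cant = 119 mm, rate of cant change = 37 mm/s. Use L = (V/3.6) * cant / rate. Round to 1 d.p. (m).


Convert speed: V = 142 / 3.6 = 39.4444 m/s
L = 39.4444 * 119 / 37
L = 4693.8889 / 37
L = 126.9 m

126.9


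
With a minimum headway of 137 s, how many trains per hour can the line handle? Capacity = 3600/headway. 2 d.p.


Capacity = 3600 / headway
Capacity = 3600 / 137
Capacity = 26.28 trains/hour

26.28


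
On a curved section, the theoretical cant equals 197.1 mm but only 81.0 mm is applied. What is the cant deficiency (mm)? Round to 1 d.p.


Cant deficiency = equilibrium cant - actual cant
CD = 197.1 - 81.0
CD = 116.1 mm

116.1


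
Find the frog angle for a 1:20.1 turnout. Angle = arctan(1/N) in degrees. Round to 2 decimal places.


1/N = 1/20.1 = 0.049751
angle = arctan(0.049751) = 0.04971 rad
angle = 0.04971 * 180/pi = 2.85 degrees

2.85


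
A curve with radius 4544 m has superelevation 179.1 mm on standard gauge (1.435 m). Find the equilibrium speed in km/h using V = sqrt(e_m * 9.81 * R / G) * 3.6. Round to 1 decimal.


Convert cant: e = 179.1 mm = 0.1791 m
V_ms = sqrt(0.1791 * 9.81 * 4544 / 1.435)
V_ms = sqrt(5563.537438) = 74.5891 m/s
V = 74.5891 * 3.6 = 268.5 km/h

268.5


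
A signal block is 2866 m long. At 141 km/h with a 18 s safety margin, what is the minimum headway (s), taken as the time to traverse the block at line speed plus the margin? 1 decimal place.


V = 141 / 3.6 = 39.1667 m/s
Block traversal time = 2866 / 39.1667 = 73.1745 s
Headway = 73.1745 + 18
Headway = 91.2 s

91.2


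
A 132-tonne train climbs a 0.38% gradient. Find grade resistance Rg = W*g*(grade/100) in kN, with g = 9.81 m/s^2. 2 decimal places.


Rg = W * 9.81 * grade / 100
Rg = 132 * 9.81 * 0.38 / 100
Rg = 1294.92 * 0.0038
Rg = 4.92 kN

4.92


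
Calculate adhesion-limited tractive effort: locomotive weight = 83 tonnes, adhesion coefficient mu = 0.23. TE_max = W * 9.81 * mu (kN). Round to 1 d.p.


TE_max = W * g * mu
TE_max = 83 * 9.81 * 0.23
TE_max = 814.23 * 0.23
TE_max = 187.3 kN

187.3


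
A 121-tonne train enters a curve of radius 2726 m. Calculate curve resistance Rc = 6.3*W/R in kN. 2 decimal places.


Rc = 6.3 * W / R
Rc = 6.3 * 121 / 2726
Rc = 762.3 / 2726
Rc = 0.28 kN

0.28


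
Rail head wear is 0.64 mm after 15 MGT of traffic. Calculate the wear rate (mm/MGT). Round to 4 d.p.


Wear rate = total wear / cumulative tonnage
Rate = 0.64 / 15
Rate = 0.0427 mm/MGT

0.0427


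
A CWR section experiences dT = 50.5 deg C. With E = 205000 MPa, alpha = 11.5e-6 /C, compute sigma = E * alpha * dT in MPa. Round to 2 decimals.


sigma = E * alpha * dT
sigma = 205000 * 11.5e-6 * 50.5
sigma = 2.3575 * 50.5
sigma = 119.05 MPa

119.05


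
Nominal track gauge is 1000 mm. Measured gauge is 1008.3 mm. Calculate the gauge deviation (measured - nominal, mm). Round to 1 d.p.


Deviation = measured - nominal
Deviation = 1008.3 - 1000
Deviation = 8.3 mm

8.3


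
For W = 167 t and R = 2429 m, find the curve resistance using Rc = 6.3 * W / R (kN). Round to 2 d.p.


Rc = 6.3 * W / R
Rc = 6.3 * 167 / 2429
Rc = 1052.1 / 2429
Rc = 0.43 kN

0.43


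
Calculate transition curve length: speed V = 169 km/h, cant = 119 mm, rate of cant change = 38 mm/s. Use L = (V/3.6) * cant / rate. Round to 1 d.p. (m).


Convert speed: V = 169 / 3.6 = 46.9444 m/s
L = 46.9444 * 119 / 38
L = 5586.3889 / 38
L = 147.0 m

147.0


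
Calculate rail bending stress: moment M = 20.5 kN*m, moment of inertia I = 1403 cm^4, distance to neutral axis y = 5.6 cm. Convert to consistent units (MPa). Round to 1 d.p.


Convert units:
M = 20.5 kN*m = 20500000 N*mm
y = 5.6 cm = 56 mm
I = 1403 cm^4 = 14030000 mm^4
sigma = 20500000 * 56 / 14030000
sigma = 81.8 MPa

81.8


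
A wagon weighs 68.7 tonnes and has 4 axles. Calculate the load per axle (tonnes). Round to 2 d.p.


Load per axle = total weight / number of axles
Load = 68.7 / 4
Load = 17.18 tonnes

17.18


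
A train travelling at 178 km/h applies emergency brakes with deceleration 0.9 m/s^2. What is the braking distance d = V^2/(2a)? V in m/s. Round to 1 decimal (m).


Convert speed: V = 178 / 3.6 = 49.4444 m/s
V^2 = 2444.7531
d = 2444.7531 / (2 * 0.9)
d = 2444.7531 / 1.8
d = 1358.2 m

1358.2


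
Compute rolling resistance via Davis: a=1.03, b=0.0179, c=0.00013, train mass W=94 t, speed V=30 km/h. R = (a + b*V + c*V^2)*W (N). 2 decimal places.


b*V = 0.0179 * 30 = 0.537
c*V^2 = 0.00013 * 900 = 0.117
R_per_t = 1.03 + 0.537 + 0.117 = 1.684 N/t
R_total = 1.684 * 94 = 158.30 N

158.30


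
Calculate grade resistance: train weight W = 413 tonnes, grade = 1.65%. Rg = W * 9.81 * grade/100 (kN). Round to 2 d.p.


Rg = W * 9.81 * grade / 100
Rg = 413 * 9.81 * 1.65 / 100
Rg = 4051.53 * 0.0165
Rg = 66.85 kN

66.85


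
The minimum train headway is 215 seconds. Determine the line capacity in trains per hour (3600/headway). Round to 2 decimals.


Capacity = 3600 / headway
Capacity = 3600 / 215
Capacity = 16.74 trains/hour

16.74


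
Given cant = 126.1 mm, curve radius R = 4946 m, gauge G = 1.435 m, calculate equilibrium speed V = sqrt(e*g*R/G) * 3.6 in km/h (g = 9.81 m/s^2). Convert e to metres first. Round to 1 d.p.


Convert cant: e = 126.1 mm = 0.1261 m
V_ms = sqrt(0.1261 * 9.81 * 4946 / 1.435)
V_ms = sqrt(4263.696715) = 65.297 m/s
V = 65.297 * 3.6 = 235.1 km/h

235.1


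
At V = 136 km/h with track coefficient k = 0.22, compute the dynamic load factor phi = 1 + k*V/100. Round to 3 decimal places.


phi = 1 + k * V / 100
phi = 1 + 0.22 * 136 / 100
phi = 1 + 0.2992
phi = 1.299

1.299


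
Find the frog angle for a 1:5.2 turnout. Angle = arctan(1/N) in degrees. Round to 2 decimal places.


1/N = 1/5.2 = 0.192308
angle = arctan(0.192308) = 0.189988 rad
angle = 0.189988 * 180/pi = 10.89 degrees

10.89


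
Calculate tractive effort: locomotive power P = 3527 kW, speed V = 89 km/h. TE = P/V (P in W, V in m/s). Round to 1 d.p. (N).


Convert: P = 3527 kW = 3527000 W
V = 89 / 3.6 = 24.7222 m/s
TE = 3527000 / 24.7222
TE = 142665.2 N

142665.2


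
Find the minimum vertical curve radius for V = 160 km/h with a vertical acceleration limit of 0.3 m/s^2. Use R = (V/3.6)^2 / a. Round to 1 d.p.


Convert speed: V = 160 / 3.6 = 44.4444 m/s
V^2 = 1975.3086 m^2/s^2
R_v = 1975.3086 / 0.3
R_v = 6584.4 m

6584.4


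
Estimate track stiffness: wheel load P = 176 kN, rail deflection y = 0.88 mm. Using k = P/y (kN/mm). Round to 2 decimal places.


Track stiffness k = P / y
k = 176 / 0.88
k = 200.00 kN/mm

200.00


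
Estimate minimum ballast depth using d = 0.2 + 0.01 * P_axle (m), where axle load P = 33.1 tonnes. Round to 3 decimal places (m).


d = 0.2 + 0.01 * 33.1
d = 0.2 + 0.331
d = 0.531 m

0.531


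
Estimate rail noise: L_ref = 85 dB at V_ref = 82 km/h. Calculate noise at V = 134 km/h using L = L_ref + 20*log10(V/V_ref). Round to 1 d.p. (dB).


V/V_ref = 134 / 82 = 1.634146
log10(1.634146) = 0.213291
20 * 0.213291 = 4.2658
L = 85 + 4.2658 = 89.3 dB

89.3


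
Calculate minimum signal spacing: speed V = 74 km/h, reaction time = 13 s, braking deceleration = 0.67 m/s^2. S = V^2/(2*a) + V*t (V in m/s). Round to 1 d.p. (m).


V = 74 / 3.6 = 20.5556 m/s
Braking distance = 20.5556^2 / (2*0.67) = 315.3215 m
Sighting distance = 20.5556 * 13 = 267.2222 m
S = 315.3215 + 267.2222 = 582.5 m

582.5


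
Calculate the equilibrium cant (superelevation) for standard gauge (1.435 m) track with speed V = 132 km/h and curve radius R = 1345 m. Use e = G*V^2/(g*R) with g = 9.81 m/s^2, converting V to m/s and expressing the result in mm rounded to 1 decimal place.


Convert speed: V = 132 / 3.6 = 36.6667 m/s
Apply formula: e = 1.435 * 36.6667^2 / (9.81 * 1345)
e = 1.435 * 1344.4444 / 13194.45
e = 0.146219 m = 146.2 mm

146.2


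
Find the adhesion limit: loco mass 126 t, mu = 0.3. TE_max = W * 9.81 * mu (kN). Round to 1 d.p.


TE_max = W * g * mu
TE_max = 126 * 9.81 * 0.3
TE_max = 1236.06 * 0.3
TE_max = 370.8 kN

370.8


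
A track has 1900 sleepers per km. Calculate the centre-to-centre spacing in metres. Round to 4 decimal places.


Spacing = 1000 m / number of sleepers
Spacing = 1000 / 1900
Spacing = 0.5263 m

0.5263


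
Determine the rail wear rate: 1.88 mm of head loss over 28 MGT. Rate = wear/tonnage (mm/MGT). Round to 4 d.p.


Wear rate = total wear / cumulative tonnage
Rate = 1.88 / 28
Rate = 0.0671 mm/MGT

0.0671


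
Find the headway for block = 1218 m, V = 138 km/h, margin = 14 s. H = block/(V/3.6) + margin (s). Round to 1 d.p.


V = 138 / 3.6 = 38.3333 m/s
Block traversal time = 1218 / 38.3333 = 31.7739 s
Headway = 31.7739 + 14
Headway = 45.8 s

45.8


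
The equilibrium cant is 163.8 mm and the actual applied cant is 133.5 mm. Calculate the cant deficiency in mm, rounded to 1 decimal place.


Cant deficiency = equilibrium cant - actual cant
CD = 163.8 - 133.5
CD = 30.3 mm

30.3


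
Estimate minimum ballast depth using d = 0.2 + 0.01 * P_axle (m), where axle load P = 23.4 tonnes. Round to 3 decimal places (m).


d = 0.2 + 0.01 * 23.4
d = 0.2 + 0.234
d = 0.434 m

0.434


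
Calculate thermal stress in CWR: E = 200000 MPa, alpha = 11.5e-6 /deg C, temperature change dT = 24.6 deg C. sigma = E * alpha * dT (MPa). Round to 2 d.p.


sigma = E * alpha * dT
sigma = 200000 * 11.5e-6 * 24.6
sigma = 2.3 * 24.6
sigma = 56.58 MPa

56.58


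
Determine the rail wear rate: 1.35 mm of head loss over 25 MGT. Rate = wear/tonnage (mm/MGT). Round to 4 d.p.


Wear rate = total wear / cumulative tonnage
Rate = 1.35 / 25
Rate = 0.0540 mm/MGT

0.0540


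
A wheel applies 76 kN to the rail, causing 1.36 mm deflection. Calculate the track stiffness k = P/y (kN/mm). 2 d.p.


Track stiffness k = P / y
k = 76 / 1.36
k = 55.88 kN/mm

55.88


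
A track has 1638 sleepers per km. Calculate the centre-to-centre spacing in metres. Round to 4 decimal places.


Spacing = 1000 m / number of sleepers
Spacing = 1000 / 1638
Spacing = 0.6105 m

0.6105


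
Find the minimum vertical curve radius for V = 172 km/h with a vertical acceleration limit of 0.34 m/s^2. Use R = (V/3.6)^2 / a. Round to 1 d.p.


Convert speed: V = 172 / 3.6 = 47.7778 m/s
V^2 = 2282.716 m^2/s^2
R_v = 2282.716 / 0.34
R_v = 6713.9 m

6713.9


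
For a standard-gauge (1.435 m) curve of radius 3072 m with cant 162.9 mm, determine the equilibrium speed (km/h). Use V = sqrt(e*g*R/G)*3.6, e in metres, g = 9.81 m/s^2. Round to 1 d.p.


Convert cant: e = 162.9 mm = 0.1629 m
V_ms = sqrt(0.1629 * 9.81 * 3072 / 1.435)
V_ms = sqrt(3421.049845) = 58.4897 m/s
V = 58.4897 * 3.6 = 210.6 km/h

210.6


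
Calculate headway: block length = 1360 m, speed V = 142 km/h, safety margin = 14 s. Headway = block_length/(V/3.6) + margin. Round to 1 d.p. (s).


V = 142 / 3.6 = 39.4444 m/s
Block traversal time = 1360 / 39.4444 = 34.4789 s
Headway = 34.4789 + 14
Headway = 48.5 s

48.5


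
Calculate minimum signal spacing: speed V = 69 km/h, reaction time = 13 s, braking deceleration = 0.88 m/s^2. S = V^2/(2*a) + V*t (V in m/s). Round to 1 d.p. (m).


V = 69 / 3.6 = 19.1667 m/s
Braking distance = 19.1667^2 / (2*0.88) = 208.7279 m
Sighting distance = 19.1667 * 13 = 249.1667 m
S = 208.7279 + 249.1667 = 457.9 m

457.9


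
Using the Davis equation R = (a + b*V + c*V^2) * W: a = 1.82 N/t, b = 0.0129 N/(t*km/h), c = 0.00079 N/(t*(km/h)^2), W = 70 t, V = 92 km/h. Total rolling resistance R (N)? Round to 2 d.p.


b*V = 0.0129 * 92 = 1.1868
c*V^2 = 0.00079 * 8464 = 6.68656
R_per_t = 1.82 + 1.1868 + 6.68656 = 9.69336 N/t
R_total = 9.69336 * 70 = 678.54 N

678.54


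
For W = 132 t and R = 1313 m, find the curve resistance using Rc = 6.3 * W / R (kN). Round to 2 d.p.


Rc = 6.3 * W / R
Rc = 6.3 * 132 / 1313
Rc = 831.6 / 1313
Rc = 0.63 kN

0.63


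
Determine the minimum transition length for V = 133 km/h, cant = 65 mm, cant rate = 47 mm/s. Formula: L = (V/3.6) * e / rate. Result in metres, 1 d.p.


Convert speed: V = 133 / 3.6 = 36.9444 m/s
L = 36.9444 * 65 / 47
L = 2401.3889 / 47
L = 51.1 m

51.1


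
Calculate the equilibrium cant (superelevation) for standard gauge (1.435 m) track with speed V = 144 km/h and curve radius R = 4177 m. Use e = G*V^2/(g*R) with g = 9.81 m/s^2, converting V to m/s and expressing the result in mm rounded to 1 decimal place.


Convert speed: V = 144 / 3.6 = 40.0 m/s
Apply formula: e = 1.435 * 40.0^2 / (9.81 * 4177)
e = 1.435 * 1600.0 / 40976.37
e = 0.056032 m = 56.0 mm

56.0


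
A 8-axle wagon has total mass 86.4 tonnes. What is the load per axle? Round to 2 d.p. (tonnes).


Load per axle = total weight / number of axles
Load = 86.4 / 8
Load = 10.80 tonnes

10.80


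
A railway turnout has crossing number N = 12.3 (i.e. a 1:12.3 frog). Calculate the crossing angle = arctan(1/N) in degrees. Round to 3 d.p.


1/N = 1/12.3 = 0.081301
angle = arctan(0.081301) = 0.081122 rad
angle = 0.081122 * 180/pi = 4.648 degrees

4.648


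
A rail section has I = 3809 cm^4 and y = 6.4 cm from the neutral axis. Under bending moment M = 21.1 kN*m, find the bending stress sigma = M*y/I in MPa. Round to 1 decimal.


Convert units:
M = 21.1 kN*m = 21100000 N*mm
y = 6.4 cm = 64 mm
I = 3809 cm^4 = 38090000 mm^4
sigma = 21100000 * 64 / 38090000
sigma = 35.5 MPa

35.5


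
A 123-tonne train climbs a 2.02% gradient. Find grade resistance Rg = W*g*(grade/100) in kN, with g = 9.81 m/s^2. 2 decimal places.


Rg = W * 9.81 * grade / 100
Rg = 123 * 9.81 * 2.02 / 100
Rg = 1206.63 * 0.0202
Rg = 24.37 kN

24.37


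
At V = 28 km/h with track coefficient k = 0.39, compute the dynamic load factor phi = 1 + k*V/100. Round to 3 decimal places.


phi = 1 + k * V / 100
phi = 1 + 0.39 * 28 / 100
phi = 1 + 0.1092
phi = 1.109

1.109


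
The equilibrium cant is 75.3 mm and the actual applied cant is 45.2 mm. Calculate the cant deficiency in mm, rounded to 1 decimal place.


Cant deficiency = equilibrium cant - actual cant
CD = 75.3 - 45.2
CD = 30.1 mm

30.1


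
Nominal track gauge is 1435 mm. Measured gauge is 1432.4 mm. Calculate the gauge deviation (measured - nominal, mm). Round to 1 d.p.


Deviation = measured - nominal
Deviation = 1432.4 - 1435
Deviation = -2.6 mm

-2.6


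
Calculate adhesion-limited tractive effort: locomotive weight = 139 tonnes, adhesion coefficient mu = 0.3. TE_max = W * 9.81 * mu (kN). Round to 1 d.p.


TE_max = W * g * mu
TE_max = 139 * 9.81 * 0.3
TE_max = 1363.59 * 0.3
TE_max = 409.1 kN

409.1


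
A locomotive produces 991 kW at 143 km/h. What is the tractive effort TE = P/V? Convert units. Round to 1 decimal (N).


Convert: P = 991 kW = 991000 W
V = 143 / 3.6 = 39.7222 m/s
TE = 991000 / 39.7222
TE = 24948.3 N

24948.3


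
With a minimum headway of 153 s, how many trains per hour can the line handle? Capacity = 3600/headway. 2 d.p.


Capacity = 3600 / headway
Capacity = 3600 / 153
Capacity = 23.53 trains/hour

23.53


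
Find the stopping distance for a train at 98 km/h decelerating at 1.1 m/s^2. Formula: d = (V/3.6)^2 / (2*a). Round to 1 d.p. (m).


Convert speed: V = 98 / 3.6 = 27.2222 m/s
V^2 = 741.0494
d = 741.0494 / (2 * 1.1)
d = 741.0494 / 2.2
d = 336.8 m

336.8


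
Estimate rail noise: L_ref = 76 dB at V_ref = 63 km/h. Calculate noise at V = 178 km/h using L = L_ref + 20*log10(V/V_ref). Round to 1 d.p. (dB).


V/V_ref = 178 / 63 = 2.825397
log10(2.825397) = 0.451079
20 * 0.451079 = 9.0216
L = 76 + 9.0216 = 85.0 dB

85.0


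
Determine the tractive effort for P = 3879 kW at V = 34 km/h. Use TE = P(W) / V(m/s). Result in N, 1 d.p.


Convert: P = 3879 kW = 3879000 W
V = 34 / 3.6 = 9.4444 m/s
TE = 3879000 / 9.4444
TE = 410717.6 N

410717.6


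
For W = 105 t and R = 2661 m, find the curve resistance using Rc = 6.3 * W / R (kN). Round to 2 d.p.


Rc = 6.3 * W / R
Rc = 6.3 * 105 / 2661
Rc = 661.5 / 2661
Rc = 0.25 kN

0.25


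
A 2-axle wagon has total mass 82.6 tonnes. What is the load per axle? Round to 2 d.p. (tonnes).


Load per axle = total weight / number of axles
Load = 82.6 / 2
Load = 41.30 tonnes

41.30


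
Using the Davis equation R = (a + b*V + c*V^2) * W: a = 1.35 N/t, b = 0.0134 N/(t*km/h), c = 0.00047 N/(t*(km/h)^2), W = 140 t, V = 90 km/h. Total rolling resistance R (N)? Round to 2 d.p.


b*V = 0.0134 * 90 = 1.206
c*V^2 = 0.00047 * 8100 = 3.807
R_per_t = 1.35 + 1.206 + 3.807 = 6.363 N/t
R_total = 6.363 * 140 = 890.82 N

890.82


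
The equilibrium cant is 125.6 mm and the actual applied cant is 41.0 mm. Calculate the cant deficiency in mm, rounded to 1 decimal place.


Cant deficiency = equilibrium cant - actual cant
CD = 125.6 - 41.0
CD = 84.6 mm

84.6


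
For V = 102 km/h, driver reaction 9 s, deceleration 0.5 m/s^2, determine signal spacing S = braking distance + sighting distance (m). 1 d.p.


V = 102 / 3.6 = 28.3333 m/s
Braking distance = 28.3333^2 / (2*0.5) = 802.7778 m
Sighting distance = 28.3333 * 9 = 255.0 m
S = 802.7778 + 255.0 = 1057.8 m

1057.8


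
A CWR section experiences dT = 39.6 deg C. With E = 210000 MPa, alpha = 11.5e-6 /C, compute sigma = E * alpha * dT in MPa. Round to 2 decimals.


sigma = E * alpha * dT
sigma = 210000 * 11.5e-6 * 39.6
sigma = 2.415 * 39.6
sigma = 95.63 MPa

95.63


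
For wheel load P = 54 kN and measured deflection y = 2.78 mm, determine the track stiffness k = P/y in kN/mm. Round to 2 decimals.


Track stiffness k = P / y
k = 54 / 2.78
k = 19.42 kN/mm

19.42


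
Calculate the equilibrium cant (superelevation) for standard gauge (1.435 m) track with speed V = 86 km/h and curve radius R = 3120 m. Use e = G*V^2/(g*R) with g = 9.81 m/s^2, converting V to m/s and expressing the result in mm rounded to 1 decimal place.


Convert speed: V = 86 / 3.6 = 23.8889 m/s
Apply formula: e = 1.435 * 23.8889^2 / (9.81 * 3120)
e = 1.435 * 570.679 / 30607.2
e = 0.026756 m = 26.8 mm

26.8


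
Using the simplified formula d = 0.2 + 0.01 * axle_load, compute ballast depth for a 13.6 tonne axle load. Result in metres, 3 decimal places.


d = 0.2 + 0.01 * 13.6
d = 0.2 + 0.136
d = 0.336 m

0.336


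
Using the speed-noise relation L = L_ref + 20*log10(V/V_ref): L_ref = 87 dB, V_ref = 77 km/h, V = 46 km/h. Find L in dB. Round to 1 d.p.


V/V_ref = 46 / 77 = 0.597403
log10(0.597403) = -0.223733
20 * -0.223733 = -4.4747
L = 87 + -4.4747 = 82.5 dB

82.5


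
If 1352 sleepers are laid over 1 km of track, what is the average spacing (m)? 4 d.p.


Spacing = 1000 m / number of sleepers
Spacing = 1000 / 1352
Spacing = 0.7396 m

0.7396


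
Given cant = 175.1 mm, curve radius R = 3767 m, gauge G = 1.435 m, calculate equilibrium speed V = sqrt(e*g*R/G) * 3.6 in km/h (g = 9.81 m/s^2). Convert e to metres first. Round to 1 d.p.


Convert cant: e = 175.1 mm = 0.1751 m
V_ms = sqrt(0.1751 * 9.81 * 3767 / 1.435)
V_ms = sqrt(4509.193503) = 67.1505 m/s
V = 67.1505 * 3.6 = 241.7 km/h

241.7


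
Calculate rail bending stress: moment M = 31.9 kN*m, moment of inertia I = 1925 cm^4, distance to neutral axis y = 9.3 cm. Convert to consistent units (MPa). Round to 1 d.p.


Convert units:
M = 31.9 kN*m = 31900000 N*mm
y = 9.3 cm = 93 mm
I = 1925 cm^4 = 19250000 mm^4
sigma = 31900000 * 93 / 19250000
sigma = 154.1 MPa

154.1


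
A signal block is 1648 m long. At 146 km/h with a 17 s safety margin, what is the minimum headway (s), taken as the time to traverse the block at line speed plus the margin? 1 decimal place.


V = 146 / 3.6 = 40.5556 m/s
Block traversal time = 1648 / 40.5556 = 40.6356 s
Headway = 40.6356 + 17
Headway = 57.6 s

57.6


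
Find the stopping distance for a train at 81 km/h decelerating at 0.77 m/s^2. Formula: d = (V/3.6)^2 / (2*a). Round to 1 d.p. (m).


Convert speed: V = 81 / 3.6 = 22.5 m/s
V^2 = 506.25
d = 506.25 / (2 * 0.77)
d = 506.25 / 1.54
d = 328.7 m

328.7


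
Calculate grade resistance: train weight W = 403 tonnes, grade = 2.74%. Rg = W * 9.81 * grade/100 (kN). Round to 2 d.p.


Rg = W * 9.81 * grade / 100
Rg = 403 * 9.81 * 2.74 / 100
Rg = 3953.43 * 0.0274
Rg = 108.32 kN

108.32


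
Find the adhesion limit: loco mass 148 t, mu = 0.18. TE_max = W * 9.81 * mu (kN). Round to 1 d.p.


TE_max = W * g * mu
TE_max = 148 * 9.81 * 0.18
TE_max = 1451.88 * 0.18
TE_max = 261.3 kN

261.3


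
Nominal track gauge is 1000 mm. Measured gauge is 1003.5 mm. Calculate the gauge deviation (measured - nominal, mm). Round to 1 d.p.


Deviation = measured - nominal
Deviation = 1003.5 - 1000
Deviation = 3.5 mm

3.5


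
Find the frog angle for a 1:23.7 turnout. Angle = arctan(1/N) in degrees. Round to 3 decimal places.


1/N = 1/23.7 = 0.042194
angle = arctan(0.042194) = 0.042169 rad
angle = 0.042169 * 180/pi = 2.416 degrees

2.416


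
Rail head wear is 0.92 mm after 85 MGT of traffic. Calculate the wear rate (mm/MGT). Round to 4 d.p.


Wear rate = total wear / cumulative tonnage
Rate = 0.92 / 85
Rate = 0.0108 mm/MGT

0.0108


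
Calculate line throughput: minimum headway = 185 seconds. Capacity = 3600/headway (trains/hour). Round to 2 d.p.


Capacity = 3600 / headway
Capacity = 3600 / 185
Capacity = 19.46 trains/hour

19.46


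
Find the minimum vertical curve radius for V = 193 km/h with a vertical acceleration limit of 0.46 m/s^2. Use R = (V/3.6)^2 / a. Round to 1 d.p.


Convert speed: V = 193 / 3.6 = 53.6111 m/s
V^2 = 2874.1512 m^2/s^2
R_v = 2874.1512 / 0.46
R_v = 6248.2 m

6248.2


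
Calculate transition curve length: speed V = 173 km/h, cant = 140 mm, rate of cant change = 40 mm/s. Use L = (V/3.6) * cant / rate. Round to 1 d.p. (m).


Convert speed: V = 173 / 3.6 = 48.0556 m/s
L = 48.0556 * 140 / 40
L = 6727.7778 / 40
L = 168.2 m

168.2


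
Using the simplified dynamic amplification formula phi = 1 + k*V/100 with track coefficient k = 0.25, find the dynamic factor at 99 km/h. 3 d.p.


phi = 1 + k * V / 100
phi = 1 + 0.25 * 99 / 100
phi = 1 + 0.2475
phi = 1.248

1.248


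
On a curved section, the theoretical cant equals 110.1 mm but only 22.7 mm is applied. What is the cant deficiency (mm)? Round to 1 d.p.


Cant deficiency = equilibrium cant - actual cant
CD = 110.1 - 22.7
CD = 87.4 mm

87.4


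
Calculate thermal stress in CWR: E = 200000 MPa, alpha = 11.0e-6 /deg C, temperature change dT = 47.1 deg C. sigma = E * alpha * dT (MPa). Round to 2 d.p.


sigma = E * alpha * dT
sigma = 200000 * 11.0e-6 * 47.1
sigma = 2.2 * 47.1
sigma = 103.62 MPa

103.62


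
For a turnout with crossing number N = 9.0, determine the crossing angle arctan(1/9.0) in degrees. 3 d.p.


1/N = 1/9.0 = 0.111111
angle = arctan(0.111111) = 0.110657 rad
angle = 0.110657 * 180/pi = 6.340 degrees

6.340


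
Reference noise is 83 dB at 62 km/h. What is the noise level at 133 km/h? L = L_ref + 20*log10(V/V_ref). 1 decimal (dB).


V/V_ref = 133 / 62 = 2.145161
log10(2.145161) = 0.33146
20 * 0.33146 = 6.6292
L = 83 + 6.6292 = 89.6 dB

89.6


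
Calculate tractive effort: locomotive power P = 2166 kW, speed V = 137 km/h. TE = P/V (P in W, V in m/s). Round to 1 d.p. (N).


Convert: P = 2166 kW = 2166000 W
V = 137 / 3.6 = 38.0556 m/s
TE = 2166000 / 38.0556
TE = 56916.8 N

56916.8


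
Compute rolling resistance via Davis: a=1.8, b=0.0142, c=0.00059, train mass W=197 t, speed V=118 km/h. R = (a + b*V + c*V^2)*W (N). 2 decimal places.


b*V = 0.0142 * 118 = 1.6756
c*V^2 = 0.00059 * 13924 = 8.21516
R_per_t = 1.8 + 1.6756 + 8.21516 = 11.69076 N/t
R_total = 11.69076 * 197 = 2303.08 N

2303.08


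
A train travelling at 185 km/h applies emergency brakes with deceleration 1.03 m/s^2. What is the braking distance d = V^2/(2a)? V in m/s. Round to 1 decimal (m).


Convert speed: V = 185 / 3.6 = 51.3889 m/s
V^2 = 2640.8179
d = 2640.8179 / (2 * 1.03)
d = 2640.8179 / 2.06
d = 1282.0 m

1282.0


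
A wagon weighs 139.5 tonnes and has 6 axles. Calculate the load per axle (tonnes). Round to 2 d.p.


Load per axle = total weight / number of axles
Load = 139.5 / 6
Load = 23.25 tonnes

23.25


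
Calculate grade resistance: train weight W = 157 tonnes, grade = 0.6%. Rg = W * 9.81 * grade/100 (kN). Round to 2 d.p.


Rg = W * 9.81 * grade / 100
Rg = 157 * 9.81 * 0.6 / 100
Rg = 1540.17 * 0.006
Rg = 9.24 kN

9.24


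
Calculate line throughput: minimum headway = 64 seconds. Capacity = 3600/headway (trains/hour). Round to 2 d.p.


Capacity = 3600 / headway
Capacity = 3600 / 64
Capacity = 56.25 trains/hour

56.25


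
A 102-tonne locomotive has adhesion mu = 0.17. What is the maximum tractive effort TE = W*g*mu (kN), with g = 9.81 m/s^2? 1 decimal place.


TE_max = W * g * mu
TE_max = 102 * 9.81 * 0.17
TE_max = 1000.62 * 0.17
TE_max = 170.1 kN

170.1


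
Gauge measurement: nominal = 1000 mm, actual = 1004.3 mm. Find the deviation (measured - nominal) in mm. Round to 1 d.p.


Deviation = measured - nominal
Deviation = 1004.3 - 1000
Deviation = 4.3 mm

4.3


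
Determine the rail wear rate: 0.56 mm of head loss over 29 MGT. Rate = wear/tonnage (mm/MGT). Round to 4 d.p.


Wear rate = total wear / cumulative tonnage
Rate = 0.56 / 29
Rate = 0.0193 mm/MGT

0.0193


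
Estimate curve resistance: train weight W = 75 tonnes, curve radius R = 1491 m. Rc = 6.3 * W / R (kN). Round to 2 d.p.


Rc = 6.3 * W / R
Rc = 6.3 * 75 / 1491
Rc = 472.5 / 1491
Rc = 0.32 kN

0.32


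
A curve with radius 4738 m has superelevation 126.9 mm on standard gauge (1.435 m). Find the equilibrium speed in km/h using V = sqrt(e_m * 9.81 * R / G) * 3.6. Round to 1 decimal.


Convert cant: e = 126.9 mm = 0.1269 m
V_ms = sqrt(0.1269 * 9.81 * 4738 / 1.435)
V_ms = sqrt(4110.302496) = 64.1116 m/s
V = 64.1116 * 3.6 = 230.8 km/h

230.8


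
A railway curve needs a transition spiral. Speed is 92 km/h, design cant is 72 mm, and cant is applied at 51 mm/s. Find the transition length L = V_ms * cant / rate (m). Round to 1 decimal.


Convert speed: V = 92 / 3.6 = 25.5556 m/s
L = 25.5556 * 72 / 51
L = 1840.0 / 51
L = 36.1 m

36.1


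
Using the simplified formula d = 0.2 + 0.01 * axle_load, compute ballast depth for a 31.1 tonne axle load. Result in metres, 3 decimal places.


d = 0.2 + 0.01 * 31.1
d = 0.2 + 0.311
d = 0.511 m

0.511


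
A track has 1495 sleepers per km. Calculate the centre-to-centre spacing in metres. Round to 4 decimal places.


Spacing = 1000 m / number of sleepers
Spacing = 1000 / 1495
Spacing = 0.6689 m

0.6689


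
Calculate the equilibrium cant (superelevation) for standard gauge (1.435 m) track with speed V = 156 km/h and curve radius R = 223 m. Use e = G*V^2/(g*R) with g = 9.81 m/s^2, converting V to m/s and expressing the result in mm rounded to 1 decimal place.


Convert speed: V = 156 / 3.6 = 43.3333 m/s
Apply formula: e = 1.435 * 43.3333^2 / (9.81 * 223)
e = 1.435 * 1877.7778 / 2187.63
e = 1.231749 m = 1231.7 mm

1231.7


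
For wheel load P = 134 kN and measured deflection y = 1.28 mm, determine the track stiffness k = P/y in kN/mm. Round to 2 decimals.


Track stiffness k = P / y
k = 134 / 1.28
k = 104.69 kN/mm

104.69


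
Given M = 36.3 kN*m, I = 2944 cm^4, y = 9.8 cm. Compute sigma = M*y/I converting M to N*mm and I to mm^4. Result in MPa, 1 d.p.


Convert units:
M = 36.3 kN*m = 36300000 N*mm
y = 9.8 cm = 98 mm
I = 2944 cm^4 = 29440000 mm^4
sigma = 36300000 * 98 / 29440000
sigma = 120.8 MPa

120.8


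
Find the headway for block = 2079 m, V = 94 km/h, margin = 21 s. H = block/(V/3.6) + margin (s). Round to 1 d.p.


V = 94 / 3.6 = 26.1111 m/s
Block traversal time = 2079 / 26.1111 = 79.6213 s
Headway = 79.6213 + 21
Headway = 100.6 s

100.6


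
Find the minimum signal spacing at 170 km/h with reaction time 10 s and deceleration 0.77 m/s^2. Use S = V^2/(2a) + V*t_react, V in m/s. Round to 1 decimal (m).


V = 170 / 3.6 = 47.2222 m/s
Braking distance = 47.2222^2 / (2*0.77) = 1448.0119 m
Sighting distance = 47.2222 * 10 = 472.2222 m
S = 1448.0119 + 472.2222 = 1920.2 m

1920.2


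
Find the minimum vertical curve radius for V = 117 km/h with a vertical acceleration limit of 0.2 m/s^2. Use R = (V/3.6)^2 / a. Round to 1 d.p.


Convert speed: V = 117 / 3.6 = 32.5 m/s
V^2 = 1056.25 m^2/s^2
R_v = 1056.25 / 0.2
R_v = 5281.3 m

5281.3


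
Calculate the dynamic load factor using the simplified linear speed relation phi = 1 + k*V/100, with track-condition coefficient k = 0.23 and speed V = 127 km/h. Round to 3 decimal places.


phi = 1 + k * V / 100
phi = 1 + 0.23 * 127 / 100
phi = 1 + 0.2921
phi = 1.292

1.292


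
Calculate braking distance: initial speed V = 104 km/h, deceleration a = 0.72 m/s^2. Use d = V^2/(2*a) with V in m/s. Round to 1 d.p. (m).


Convert speed: V = 104 / 3.6 = 28.8889 m/s
V^2 = 834.5679
d = 834.5679 / (2 * 0.72)
d = 834.5679 / 1.44
d = 579.6 m

579.6


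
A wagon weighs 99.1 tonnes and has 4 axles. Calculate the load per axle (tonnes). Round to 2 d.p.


Load per axle = total weight / number of axles
Load = 99.1 / 4
Load = 24.78 tonnes

24.78


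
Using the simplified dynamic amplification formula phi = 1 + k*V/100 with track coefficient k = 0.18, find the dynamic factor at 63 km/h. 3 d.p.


phi = 1 + k * V / 100
phi = 1 + 0.18 * 63 / 100
phi = 1 + 0.1134
phi = 1.113

1.113


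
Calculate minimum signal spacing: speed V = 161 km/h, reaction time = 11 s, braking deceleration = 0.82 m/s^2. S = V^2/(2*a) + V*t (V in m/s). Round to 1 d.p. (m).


V = 161 / 3.6 = 44.7222 m/s
Braking distance = 44.7222^2 / (2*0.82) = 1219.5592 m
Sighting distance = 44.7222 * 11 = 491.9444 m
S = 1219.5592 + 491.9444 = 1711.5 m

1711.5


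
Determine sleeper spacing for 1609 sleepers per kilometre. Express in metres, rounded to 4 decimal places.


Spacing = 1000 m / number of sleepers
Spacing = 1000 / 1609
Spacing = 0.6215 m

0.6215


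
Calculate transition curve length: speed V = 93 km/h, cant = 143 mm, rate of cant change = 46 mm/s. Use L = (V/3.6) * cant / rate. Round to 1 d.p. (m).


Convert speed: V = 93 / 3.6 = 25.8333 m/s
L = 25.8333 * 143 / 46
L = 3694.1667 / 46
L = 80.3 m

80.3


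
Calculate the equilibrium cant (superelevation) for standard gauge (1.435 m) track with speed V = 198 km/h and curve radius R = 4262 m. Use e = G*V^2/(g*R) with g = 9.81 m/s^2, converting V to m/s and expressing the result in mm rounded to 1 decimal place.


Convert speed: V = 198 / 3.6 = 55.0 m/s
Apply formula: e = 1.435 * 55.0^2 / (9.81 * 4262)
e = 1.435 * 3025.0 / 41810.22
e = 0.103823 m = 103.8 mm

103.8


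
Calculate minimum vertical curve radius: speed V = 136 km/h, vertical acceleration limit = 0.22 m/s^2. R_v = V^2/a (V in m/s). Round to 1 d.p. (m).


Convert speed: V = 136 / 3.6 = 37.7778 m/s
V^2 = 1427.1605 m^2/s^2
R_v = 1427.1605 / 0.22
R_v = 6487.1 m

6487.1


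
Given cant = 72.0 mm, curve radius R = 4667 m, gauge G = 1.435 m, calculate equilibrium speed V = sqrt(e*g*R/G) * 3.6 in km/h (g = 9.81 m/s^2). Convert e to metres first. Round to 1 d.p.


Convert cant: e = 72.0 mm = 0.0720 m
V_ms = sqrt(0.0720 * 9.81 * 4667 / 1.435)
V_ms = sqrt(2297.139679) = 47.9285 m/s
V = 47.9285 * 3.6 = 172.5 km/h

172.5


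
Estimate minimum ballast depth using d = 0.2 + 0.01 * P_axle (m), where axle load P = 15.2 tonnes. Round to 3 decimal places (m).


d = 0.2 + 0.01 * 15.2
d = 0.2 + 0.152
d = 0.352 m

0.352


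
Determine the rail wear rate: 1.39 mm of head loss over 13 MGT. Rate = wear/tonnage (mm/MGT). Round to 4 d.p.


Wear rate = total wear / cumulative tonnage
Rate = 1.39 / 13
Rate = 0.1069 mm/MGT

0.1069


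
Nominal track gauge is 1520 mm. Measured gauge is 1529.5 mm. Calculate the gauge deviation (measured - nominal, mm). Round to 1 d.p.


Deviation = measured - nominal
Deviation = 1529.5 - 1520
Deviation = 9.5 mm

9.5


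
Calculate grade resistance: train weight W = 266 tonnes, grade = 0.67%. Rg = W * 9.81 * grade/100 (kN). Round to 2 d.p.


Rg = W * 9.81 * grade / 100
Rg = 266 * 9.81 * 0.67 / 100
Rg = 2609.46 * 0.0067
Rg = 17.48 kN

17.48


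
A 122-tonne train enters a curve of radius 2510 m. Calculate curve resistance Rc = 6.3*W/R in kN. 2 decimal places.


Rc = 6.3 * W / R
Rc = 6.3 * 122 / 2510
Rc = 768.6 / 2510
Rc = 0.31 kN

0.31


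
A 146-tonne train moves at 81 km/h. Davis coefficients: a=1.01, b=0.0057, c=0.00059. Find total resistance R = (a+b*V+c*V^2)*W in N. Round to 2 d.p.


b*V = 0.0057 * 81 = 0.4617
c*V^2 = 0.00059 * 6561 = 3.87099
R_per_t = 1.01 + 0.4617 + 3.87099 = 5.34269 N/t
R_total = 5.34269 * 146 = 780.03 N

780.03


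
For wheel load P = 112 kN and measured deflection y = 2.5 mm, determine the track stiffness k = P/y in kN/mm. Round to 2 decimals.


Track stiffness k = P / y
k = 112 / 2.5
k = 44.80 kN/mm

44.80


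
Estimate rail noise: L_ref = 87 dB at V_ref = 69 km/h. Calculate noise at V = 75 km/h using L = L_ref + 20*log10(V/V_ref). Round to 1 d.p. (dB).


V/V_ref = 75 / 69 = 1.086957
log10(1.086957) = 0.036212
20 * 0.036212 = 0.7242
L = 87 + 0.7242 = 87.7 dB

87.7


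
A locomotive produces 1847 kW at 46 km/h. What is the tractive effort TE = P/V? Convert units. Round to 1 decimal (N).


Convert: P = 1847 kW = 1847000 W
V = 46 / 3.6 = 12.7778 m/s
TE = 1847000 / 12.7778
TE = 144547.8 N

144547.8


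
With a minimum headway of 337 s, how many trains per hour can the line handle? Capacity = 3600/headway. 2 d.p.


Capacity = 3600 / headway
Capacity = 3600 / 337
Capacity = 10.68 trains/hour

10.68


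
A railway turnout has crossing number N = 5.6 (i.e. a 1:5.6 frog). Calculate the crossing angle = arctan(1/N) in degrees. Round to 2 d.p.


1/N = 1/5.6 = 0.178571
angle = arctan(0.178571) = 0.176709 rad
angle = 0.176709 * 180/pi = 10.12 degrees

10.12


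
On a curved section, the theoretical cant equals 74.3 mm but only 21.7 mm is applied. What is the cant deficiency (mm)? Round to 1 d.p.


Cant deficiency = equilibrium cant - actual cant
CD = 74.3 - 21.7
CD = 52.6 mm

52.6


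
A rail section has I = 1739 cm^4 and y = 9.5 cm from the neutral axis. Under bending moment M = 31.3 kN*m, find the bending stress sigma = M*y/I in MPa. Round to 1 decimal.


Convert units:
M = 31.3 kN*m = 31300000 N*mm
y = 9.5 cm = 95 mm
I = 1739 cm^4 = 17390000 mm^4
sigma = 31300000 * 95 / 17390000
sigma = 171.0 MPa

171.0


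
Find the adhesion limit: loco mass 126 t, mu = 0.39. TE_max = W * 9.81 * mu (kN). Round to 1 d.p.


TE_max = W * g * mu
TE_max = 126 * 9.81 * 0.39
TE_max = 1236.06 * 0.39
TE_max = 482.1 kN

482.1


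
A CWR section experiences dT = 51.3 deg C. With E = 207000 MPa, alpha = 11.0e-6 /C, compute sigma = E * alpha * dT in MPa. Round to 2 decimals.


sigma = E * alpha * dT
sigma = 207000 * 11.0e-6 * 51.3
sigma = 2.277 * 51.3
sigma = 116.81 MPa

116.81


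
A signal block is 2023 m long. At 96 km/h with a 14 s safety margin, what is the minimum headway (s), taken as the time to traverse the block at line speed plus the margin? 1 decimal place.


V = 96 / 3.6 = 26.6667 m/s
Block traversal time = 2023 / 26.6667 = 75.8625 s
Headway = 75.8625 + 14
Headway = 89.9 s

89.9


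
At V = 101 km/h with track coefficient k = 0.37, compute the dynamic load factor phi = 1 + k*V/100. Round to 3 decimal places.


phi = 1 + k * V / 100
phi = 1 + 0.37 * 101 / 100
phi = 1 + 0.3737
phi = 1.374

1.374


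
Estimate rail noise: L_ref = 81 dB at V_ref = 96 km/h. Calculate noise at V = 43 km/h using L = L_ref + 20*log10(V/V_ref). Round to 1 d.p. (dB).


V/V_ref = 43 / 96 = 0.447917
log10(0.447917) = -0.348803
20 * -0.348803 = -6.9761
L = 81 + -6.9761 = 74.0 dB

74.0


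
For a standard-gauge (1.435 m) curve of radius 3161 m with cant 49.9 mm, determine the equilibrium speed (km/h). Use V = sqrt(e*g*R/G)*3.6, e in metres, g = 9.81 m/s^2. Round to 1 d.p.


Convert cant: e = 49.9 mm = 0.0499 m
V_ms = sqrt(0.0499 * 9.81 * 3161 / 1.435)
V_ms = sqrt(1078.306313) = 32.8376 m/s
V = 32.8376 * 3.6 = 118.2 km/h

118.2


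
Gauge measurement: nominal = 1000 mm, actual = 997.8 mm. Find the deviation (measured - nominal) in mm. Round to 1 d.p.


Deviation = measured - nominal
Deviation = 997.8 - 1000
Deviation = -2.2 mm

-2.2
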